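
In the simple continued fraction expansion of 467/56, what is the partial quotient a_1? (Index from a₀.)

467 = 8·56 + 19   →  a_0 = 8
56 = 2·19 + 18   →  a_1 = 2

2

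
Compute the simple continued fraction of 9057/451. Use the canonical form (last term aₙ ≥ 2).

[20; 12, 5, 3, 2]

9057 = 20·451 + 37
451 = 12·37 + 7
37 = 5·7 + 2
7 = 3·2 + 1
2 = 2·1 + 0  (stop)
So 9057/451 = [20; 12, 5, 3, 2].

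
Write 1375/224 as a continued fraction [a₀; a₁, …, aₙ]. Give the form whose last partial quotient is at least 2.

[6; 7, 4, 2, 3]

1375 = 6*224 + 31
224 = 7*31 + 7
31 = 4*7 + 3
7 = 2*3 + 1
3 = 3*1 + 0  (stop)
So 1375/224 = [6; 7, 4, 2, 3].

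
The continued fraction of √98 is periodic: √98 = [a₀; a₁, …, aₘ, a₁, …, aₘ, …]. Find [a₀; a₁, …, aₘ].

a₀ = ⌊√98⌋ = 9.
With m₀=0, d₀=1 and mₖ₊₁ = dₖaₖ − mₖ, dₖ₊₁ = (n − mₖ₊₁²)/dₖ, aₖ₊₁ = ⌊(a₀+mₖ₊₁)/dₖ₊₁⌋:
  k=1: m=9, d=17, a=1
  k=2: m=8, d=2, a=8
  k=3: m=8, d=17, a=1
  k=4: m=9, d=1, a=18
d=1 and a=2a₀=18 at k=4, so the next step gives (m, d) = (9, 17) again — its k=1 value — and the period has length 4.

[9; 1, 8, 1, 18]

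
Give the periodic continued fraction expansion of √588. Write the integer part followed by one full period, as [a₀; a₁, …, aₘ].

[24; 4, 48]

a₀ = ⌊√588⌋ = 24.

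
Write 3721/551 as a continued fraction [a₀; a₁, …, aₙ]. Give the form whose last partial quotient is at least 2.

3721 = 6×551 + 415
551 = 1×415 + 136
415 = 3×136 + 7
136 = 19×7 + 3
7 = 2×3 + 1
3 = 3×1 + 0  (stop)
So 3721/551 = [6; 1, 3, 19, 2, 3].

[6; 1, 3, 19, 2, 3]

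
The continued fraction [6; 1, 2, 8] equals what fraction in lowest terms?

Using pₖ = aₖpₖ₋₁ + pₖ₋₂ and qₖ = aₖqₖ₋₁ + qₖ₋₂:
  k=0: a=6, p=6, q=1
  k=1: a=1, p=7, q=1
  k=2: a=2, p=20, q=3
  k=3: a=8, p=167, q=25

167/25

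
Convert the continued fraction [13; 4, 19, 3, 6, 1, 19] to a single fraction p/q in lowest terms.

453107/34205

Fold from the inside: start with 19/1.
  1 + 1/19 = 20/19
  6 + 19/20 = 139/20
  3 + 20/139 = 437/139
  19 + 139/437 = 8442/437
  4 + 437/8442 = 34205/8442
  13 + 8442/34205 = 453107/34205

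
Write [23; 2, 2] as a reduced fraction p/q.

117/5

Using pₖ = aₖpₖ₋₁ + pₖ₋₂ and qₖ = aₖqₖ₋₁ + qₖ₋₂:
  k=0: a=23, p=23, q=1
  k=1: a=2, p=47, q=2
  k=2: a=2, p=117, q=5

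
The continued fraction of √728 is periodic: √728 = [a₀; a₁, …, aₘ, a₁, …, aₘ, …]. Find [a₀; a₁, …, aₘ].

[26; 1, 52]

a₀ = ⌊√728⌋ = 26.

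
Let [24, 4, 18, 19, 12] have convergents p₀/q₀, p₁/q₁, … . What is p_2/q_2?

1770/73

Using pₖ = aₖpₖ₋₁ + pₖ₋₂, qₖ = aₖqₖ₋₁ + qₖ₋₂ (with p₋₁=1, p₋₂=0, q₋₁=0, q₋₂=1):
  k=0: a=24, p=24, q=1
  k=1: a=4, p=97, q=4
  k=2: a=18, p=1770, q=73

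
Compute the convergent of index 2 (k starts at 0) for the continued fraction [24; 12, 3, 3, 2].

Using pₖ = aₖpₖ₋₁ + pₖ₋₂, qₖ = aₖqₖ₋₁ + qₖ₋₂ (with p₋₁=1, p₋₂=0, q₋₁=0, q₋₂=1):
  k=0: a=24, p=24, q=1
  k=1: a=12, p=289, q=12
  k=2: a=3, p=891, q=37

891/37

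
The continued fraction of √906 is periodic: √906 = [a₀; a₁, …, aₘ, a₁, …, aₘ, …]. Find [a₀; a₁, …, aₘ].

[30; 10, 60]

a₀ = ⌊√906⌋ = 30.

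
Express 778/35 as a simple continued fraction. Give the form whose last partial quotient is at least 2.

778 = 22×35 + 8
35 = 4×8 + 3
8 = 2×3 + 2
3 = 1×2 + 1
2 = 2×1 + 0  (stop)
So 778/35 = [22; 4, 2, 1, 2].

[22; 4, 2, 1, 2]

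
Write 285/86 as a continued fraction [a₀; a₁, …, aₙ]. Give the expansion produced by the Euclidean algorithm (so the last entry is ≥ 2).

[3; 3, 5, 2, 2]

285 = 3*86 + 27
86 = 3*27 + 5
27 = 5*5 + 2
5 = 2*2 + 1
2 = 2*1 + 0  (stop)
So 285/86 = [3; 3, 5, 2, 2].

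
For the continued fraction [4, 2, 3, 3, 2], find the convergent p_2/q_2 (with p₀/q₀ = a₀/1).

31/7

Using pₖ = aₖpₖ₋₁ + pₖ₋₂, qₖ = aₖqₖ₋₁ + qₖ₋₂ (with p₋₁=1, p₋₂=0, q₋₁=0, q₋₂=1):
  k=0: a=4, p=4, q=1
  k=1: a=2, p=9, q=2
  k=2: a=3, p=31, q=7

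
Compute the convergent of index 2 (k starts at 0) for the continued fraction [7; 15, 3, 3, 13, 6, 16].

325/46

Using pₖ = aₖpₖ₋₁ + pₖ₋₂, qₖ = aₖqₖ₋₁ + qₖ₋₂ (with p₋₁=1, p₋₂=0, q₋₁=0, q₋₂=1):
  k=0: a=7, p=7, q=1
  k=1: a=15, p=106, q=15
  k=2: a=3, p=325, q=46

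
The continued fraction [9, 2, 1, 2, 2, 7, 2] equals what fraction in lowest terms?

2820/301

Fold from the inside: start with 2/1.
  7 + 1/2 = 15/2
  2 + 2/15 = 32/15
  2 + 15/32 = 79/32
  1 + 32/79 = 111/79
  2 + 79/111 = 301/111
  9 + 111/301 = 2820/301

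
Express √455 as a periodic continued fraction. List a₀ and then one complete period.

a₀ = ⌊√455⌋ = 21.
With m₀=0, d₀=1 and mₖ₊₁ = dₖaₖ − mₖ, dₖ₊₁ = (n − mₖ₊₁²)/dₖ, aₖ₊₁ = ⌊(a₀+mₖ₊₁)/dₖ₊₁⌋:
  k=1: m=21, d=14, a=3
  k=2: m=21, d=1, a=42
d=1 and a=2a₀=42 at k=2, so the next step gives (m, d) = (21, 14) again — its k=1 value — and the period has length 2.

[21; 3, 42]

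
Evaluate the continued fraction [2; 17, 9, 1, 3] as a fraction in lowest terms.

Fold from the inside: start with 3/1.
  1 + 1/3 = 4/3
  9 + 3/4 = 39/4
  17 + 4/39 = 667/39
  2 + 39/667 = 1373/667

1373/667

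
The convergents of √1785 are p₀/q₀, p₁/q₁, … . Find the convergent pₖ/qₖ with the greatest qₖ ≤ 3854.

57121/1352

√1785 = [42; 4, 84, …] (period length 2).
Convergents:
  p_0/q_0 = 42/1
  p_1/q_1 = 169/4
  p_2/q_2 = 14238/337
  p_3/q_3 = 57121/1352
  p_4/q_4 = 4812402/113905
q_3 = 1352 ≤ 3854 < 113905 = q_4, so the answer is 57121/1352.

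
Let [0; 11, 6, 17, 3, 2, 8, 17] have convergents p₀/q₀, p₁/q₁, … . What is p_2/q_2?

Using pₖ = aₖpₖ₋₁ + pₖ₋₂, qₖ = aₖqₖ₋₁ + qₖ₋₂ (with p₋₁=1, p₋₂=0, q₋₁=0, q₋₂=1):
  k=0: a=0, p=0, q=1
  k=1: a=11, p=1, q=11
  k=2: a=6, p=6, q=67

6/67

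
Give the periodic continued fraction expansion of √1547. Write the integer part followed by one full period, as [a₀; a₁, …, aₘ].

a₀ = ⌊√1547⌋ = 39.
With m₀=0, d₀=1 and mₖ₊₁ = dₖaₖ − mₖ, dₖ₊₁ = (n − mₖ₊₁²)/dₖ, aₖ₊₁ = ⌊(a₀+mₖ₊₁)/dₖ₊₁⌋:
  k=1: m=39, d=26, a=3
  k=2: m=39, d=1, a=78
d=1 and a=2a₀=78 at k=2, so the next step gives (m, d) = (39, 26) again — its k=1 value — and the period has length 2.

[39; 3, 78]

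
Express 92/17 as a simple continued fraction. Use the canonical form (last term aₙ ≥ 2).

92 = 5·17 + 7
17 = 2·7 + 3
7 = 2·3 + 1
3 = 3·1 + 0  (stop)
So 92/17 = [5; 2, 2, 3].

[5; 2, 2, 3]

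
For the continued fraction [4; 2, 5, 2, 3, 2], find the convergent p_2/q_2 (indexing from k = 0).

49/11

Using pₖ = aₖpₖ₋₁ + pₖ₋₂, qₖ = aₖqₖ₋₁ + qₖ₋₂ (with p₋₁=1, p₋₂=0, q₋₁=0, q₋₂=1):
  k=0: a=4, p=4, q=1
  k=1: a=2, p=9, q=2
  k=2: a=5, p=49, q=11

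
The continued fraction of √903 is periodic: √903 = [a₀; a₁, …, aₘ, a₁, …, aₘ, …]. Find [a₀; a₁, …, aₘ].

[30; 20, 60]

a₀ = ⌊√903⌋ = 30.
With m₀=0, d₀=1 and mₖ₊₁ = dₖaₖ − mₖ, dₖ₊₁ = (n − mₖ₊₁²)/dₖ, aₖ₊₁ = ⌊(a₀+mₖ₊₁)/dₖ₊₁⌋:
  k=1: m=30, d=3, a=20
  k=2: m=30, d=1, a=60
d=1 and a=2a₀=60 at k=2, so the next step gives (m, d) = (30, 3) again — its k=1 value — and the period has length 2.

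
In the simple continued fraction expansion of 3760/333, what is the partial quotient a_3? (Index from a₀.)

3

3760 = 11·333 + 97   →  a_0 = 11
333 = 3·97 + 42   →  a_1 = 3
97 = 2·42 + 13   →  a_2 = 2
42 = 3·13 + 3   →  a_3 = 3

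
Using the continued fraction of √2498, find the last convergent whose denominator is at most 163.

√2498 = [49; 1, 48, 1, 98, …] (period length 4).
Convergents:
  p_0/q_0 = 49/1
  p_1/q_1 = 50/1
  p_2/q_2 = 2449/49
  p_3/q_3 = 2499/50
  p_4/q_4 = 247351/4949
q_3 = 50 ≤ 163 < 4949 = q_4, so the answer is 2499/50.

2499/50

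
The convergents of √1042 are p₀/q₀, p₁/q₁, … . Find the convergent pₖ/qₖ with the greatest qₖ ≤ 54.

√1042 = [32; 3, 1, 1, 3, 64, …] (period length 5).
Convergents:
  p_0/q_0 = 32/1
  p_1/q_1 = 97/3
  p_2/q_2 = 129/4
  p_3/q_3 = 226/7
  p_4/q_4 = 807/25
  p_5/q_5 = 51874/1607
q_4 = 25 ≤ 54 < 1607 = q_5, so the answer is 807/25.

807/25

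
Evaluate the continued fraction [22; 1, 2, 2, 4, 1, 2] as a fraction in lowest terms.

2430/107

Using pₖ = aₖpₖ₋₁ + pₖ₋₂ and qₖ = aₖqₖ₋₁ + qₖ₋₂:
  k=0: a=22, p=22, q=1
  k=1: a=1, p=23, q=1
  k=2: a=2, p=68, q=3
  k=3: a=2, p=159, q=7
  k=4: a=4, p=704, q=31
  k=5: a=1, p=863, q=38
  k=6: a=2, p=2430, q=107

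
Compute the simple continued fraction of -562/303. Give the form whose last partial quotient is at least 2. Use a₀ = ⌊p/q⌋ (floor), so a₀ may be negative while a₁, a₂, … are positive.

-562 = -2×303 + 44
303 = 6×44 + 39
44 = 1×39 + 5
39 = 7×5 + 4
5 = 1×4 + 1
4 = 4×1 + 0  (stop)
So -562/303 = [-2; 6, 1, 7, 1, 4].

[-2; 6, 1, 7, 1, 4]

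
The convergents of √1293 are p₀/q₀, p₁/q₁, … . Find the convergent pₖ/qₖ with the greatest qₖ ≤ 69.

√1293 = [35; 1, 22, 1, 70, …] (period length 4).
Convergents:
  p_0/q_0 = 35/1
  p_1/q_1 = 36/1
  p_2/q_2 = 827/23
  p_3/q_3 = 863/24
  p_4/q_4 = 61237/1703
q_3 = 24 ≤ 69 < 1703 = q_4, so the answer is 863/24.

863/24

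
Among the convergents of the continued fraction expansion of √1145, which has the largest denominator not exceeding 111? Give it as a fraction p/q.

√1145 = [33; 1, 5, 5, 1, 66, …] (period length 5).
Convergents:
  p_0/q_0 = 33/1
  p_1/q_1 = 34/1
  p_2/q_2 = 203/6
  p_3/q_3 = 1049/31
  p_4/q_4 = 1252/37
  p_5/q_5 = 83681/2473
q_4 = 37 ≤ 111 < 2473 = q_5, so the answer is 1252/37.

1252/37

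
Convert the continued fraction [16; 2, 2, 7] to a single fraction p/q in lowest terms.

Using pₖ = aₖpₖ₋₁ + pₖ₋₂ and qₖ = aₖqₖ₋₁ + qₖ₋₂:
  k=0: a=16, p=16, q=1
  k=1: a=2, p=33, q=2
  k=2: a=2, p=82, q=5
  k=3: a=7, p=607, q=37

607/37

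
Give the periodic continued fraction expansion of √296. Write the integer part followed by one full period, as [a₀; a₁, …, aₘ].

[17; 4, 1, 7, 1, 4, 34]

a₀ = ⌊√296⌋ = 17.
With m₀=0, d₀=1 and mₖ₊₁ = dₖaₖ − mₖ, dₖ₊₁ = (n − mₖ₊₁²)/dₖ, aₖ₊₁ = ⌊(a₀+mₖ₊₁)/dₖ₊₁⌋:
  k=1: m=17, d=7, a=4
  k=2: m=11, d=25, a=1
  k=3: m=14, d=4, a=7
  k=4: m=14, d=25, a=1
  k=5: m=11, d=7, a=4
  k=6: m=17, d=1, a=34
d=1 and a=2a₀=34 at k=6, so the next step gives (m, d) = (17, 7) again — its k=1 value — and the period has length 6.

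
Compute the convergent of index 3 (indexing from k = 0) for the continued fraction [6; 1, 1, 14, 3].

Using pₖ = aₖpₖ₋₁ + pₖ₋₂, qₖ = aₖqₖ₋₁ + qₖ₋₂ (with p₋₁=1, p₋₂=0, q₋₁=0, q₋₂=1):
  k=0: a=6, p=6, q=1
  k=1: a=1, p=7, q=1
  k=2: a=1, p=13, q=2
  k=3: a=14, p=189, q=29

189/29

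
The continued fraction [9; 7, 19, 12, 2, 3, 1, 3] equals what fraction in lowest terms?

Fold from the inside: start with 3/1.
  1 + 1/3 = 4/3
  3 + 3/4 = 15/4
  2 + 4/15 = 34/15
  12 + 15/34 = 423/34
  19 + 34/423 = 8071/423
  7 + 423/8071 = 56920/8071
  9 + 8071/56920 = 520351/56920

520351/56920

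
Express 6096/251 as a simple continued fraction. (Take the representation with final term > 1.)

6096 = 24·251 + 72
251 = 3·72 + 35
72 = 2·35 + 2
35 = 17·2 + 1
2 = 2·1 + 0  (stop)
So 6096/251 = [24; 3, 2, 17, 2].

[24; 3, 2, 17, 2]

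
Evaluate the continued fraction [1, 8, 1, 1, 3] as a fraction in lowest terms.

Fold from the inside: start with 3/1.
  1 + 1/3 = 4/3
  1 + 3/4 = 7/4
  8 + 4/7 = 60/7
  1 + 7/60 = 67/60

67/60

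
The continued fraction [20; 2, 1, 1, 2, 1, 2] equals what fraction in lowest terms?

999/49

Fold from the inside: start with 2/1.
  1 + 1/2 = 3/2
  2 + 2/3 = 8/3
  1 + 3/8 = 11/8
  1 + 8/11 = 19/11
  2 + 11/19 = 49/19
  20 + 19/49 = 999/49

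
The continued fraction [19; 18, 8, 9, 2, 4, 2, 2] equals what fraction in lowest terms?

Fold from the inside: start with 2/1.
  2 + 1/2 = 5/2
  4 + 2/5 = 22/5
  2 + 5/22 = 49/22
  9 + 22/49 = 463/49
  8 + 49/463 = 3753/463
  18 + 463/3753 = 68017/3753
  19 + 3753/68017 = 1296076/68017

1296076/68017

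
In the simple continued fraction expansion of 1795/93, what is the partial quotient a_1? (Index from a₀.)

3

1795 = 19·93 + 28   →  a_0 = 19
93 = 3·28 + 9   →  a_1 = 3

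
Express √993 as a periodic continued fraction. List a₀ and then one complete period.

a₀ = ⌊√993⌋ = 31.

[31; 1, 1, 20, 1, 1, 62]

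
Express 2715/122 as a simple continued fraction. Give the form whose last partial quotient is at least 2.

2715 = 22×122 + 31
122 = 3×31 + 29
31 = 1×29 + 2
29 = 14×2 + 1
2 = 2×1 + 0  (stop)
So 2715/122 = [22; 3, 1, 14, 2].

[22; 3, 1, 14, 2]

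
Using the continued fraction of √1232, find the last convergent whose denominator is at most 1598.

√1232 = [35; 10, 70, …] (period length 2).
Convergents:
  p_0/q_0 = 35/1
  p_1/q_1 = 351/10
  p_2/q_2 = 24605/701
  p_3/q_3 = 246401/7020
q_2 = 701 ≤ 1598 < 7020 = q_3, so the answer is 24605/701.

24605/701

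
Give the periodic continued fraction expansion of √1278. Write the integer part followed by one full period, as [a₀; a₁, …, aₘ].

[35; 1, 2, 1, 70]

a₀ = ⌊√1278⌋ = 35.
With m₀=0, d₀=1 and mₖ₊₁ = dₖaₖ − mₖ, dₖ₊₁ = (n − mₖ₊₁²)/dₖ, aₖ₊₁ = ⌊(a₀+mₖ₊₁)/dₖ₊₁⌋:
  k=1: m=35, d=53, a=1
  k=2: m=18, d=18, a=2
  k=3: m=18, d=53, a=1
  k=4: m=35, d=1, a=70
d=1 and a=2a₀=70 at k=4, so the next step gives (m, d) = (35, 53) again — its k=1 value — and the period has length 4.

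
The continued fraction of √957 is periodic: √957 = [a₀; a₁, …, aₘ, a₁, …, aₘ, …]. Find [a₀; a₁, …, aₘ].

[30; 1, 14, 2, 14, 1, 60]

a₀ = ⌊√957⌋ = 30.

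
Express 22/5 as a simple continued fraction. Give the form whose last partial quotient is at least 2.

22 = 4*5 + 2
5 = 2*2 + 1
2 = 2*1 + 0  (stop)
So 22/5 = [4; 2, 2].

[4; 2, 2]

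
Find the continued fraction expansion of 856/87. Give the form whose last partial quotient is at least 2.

856 = 9*87 + 73
87 = 1*73 + 14
73 = 5*14 + 3
14 = 4*3 + 2
3 = 1*2 + 1
2 = 2*1 + 0  (stop)
So 856/87 = [9; 1, 5, 4, 1, 2].

[9; 1, 5, 4, 1, 2]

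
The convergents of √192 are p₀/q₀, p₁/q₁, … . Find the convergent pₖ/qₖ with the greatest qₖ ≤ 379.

√192 = [13; 1, 5, 1, 26, …] (period length 4).
Convergents:
  p_0/q_0 = 13/1
  p_1/q_1 = 14/1
  p_2/q_2 = 83/6
  p_3/q_3 = 97/7
  p_4/q_4 = 2605/188
  p_5/q_5 = 2702/195
  p_6/q_6 = 16115/1163
q_5 = 195 ≤ 379 < 1163 = q_6, so the answer is 2702/195.

2702/195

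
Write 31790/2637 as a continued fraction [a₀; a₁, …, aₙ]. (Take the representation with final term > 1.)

[12; 18, 16, 4, 2]

31790 = 12×2637 + 146
2637 = 18×146 + 9
146 = 16×9 + 2
9 = 4×2 + 1
2 = 2×1 + 0  (stop)
So 31790/2637 = [12; 18, 16, 4, 2].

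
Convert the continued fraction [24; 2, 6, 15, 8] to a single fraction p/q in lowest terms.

38870/1589

Fold from the inside: start with 8/1.
  15 + 1/8 = 121/8
  6 + 8/121 = 734/121
  2 + 121/734 = 1589/734
  24 + 734/1589 = 38870/1589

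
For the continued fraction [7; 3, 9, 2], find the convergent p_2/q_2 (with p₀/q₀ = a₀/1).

Using pₖ = aₖpₖ₋₁ + pₖ₋₂, qₖ = aₖqₖ₋₁ + qₖ₋₂ (with p₋₁=1, p₋₂=0, q₋₁=0, q₋₂=1):
  k=0: a=7, p=7, q=1
  k=1: a=3, p=22, q=3
  k=2: a=9, p=205, q=28

205/28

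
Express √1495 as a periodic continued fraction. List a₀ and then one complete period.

a₀ = ⌊√1495⌋ = 38.

[38; 1, 1, 1, 76]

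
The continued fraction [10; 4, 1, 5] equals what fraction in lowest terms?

296/29

Fold from the inside: start with 5/1.
  1 + 1/5 = 6/5
  4 + 5/6 = 29/6
  10 + 6/29 = 296/29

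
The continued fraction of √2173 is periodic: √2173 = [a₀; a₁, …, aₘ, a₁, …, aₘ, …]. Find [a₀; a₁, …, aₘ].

[46; 1, 1, 1, 1, 1, 1, 92]

a₀ = ⌊√2173⌋ = 46.
With m₀=0, d₀=1 and mₖ₊₁ = dₖaₖ − mₖ, dₖ₊₁ = (n − mₖ₊₁²)/dₖ, aₖ₊₁ = ⌊(a₀+mₖ₊₁)/dₖ₊₁⌋:
  k=1: m=46, d=57, a=1
  k=2: m=11, d=36, a=1
  k=3: m=25, d=43, a=1
  k=4: m=18, d=43, a=1
  k=5: m=25, d=36, a=1
  k=6: m=11, d=57, a=1
  k=7: m=46, d=1, a=92
d=1 and a=2a₀=92 at k=7, so the next step gives (m, d) = (46, 57) again — its k=1 value — and the period has length 7.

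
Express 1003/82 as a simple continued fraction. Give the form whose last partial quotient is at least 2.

1003 = 12·82 + 19
82 = 4·19 + 6
19 = 3·6 + 1
6 = 6·1 + 0  (stop)
So 1003/82 = [12; 4, 3, 6].

[12; 4, 3, 6]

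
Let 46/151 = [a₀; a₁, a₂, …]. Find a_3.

1

46 = 0·151 + 46   →  a_0 = 0
151 = 3·46 + 13   →  a_1 = 3
46 = 3·13 + 7   →  a_2 = 3
13 = 1·7 + 6   →  a_3 = 1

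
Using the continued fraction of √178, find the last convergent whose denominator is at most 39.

√178 = [13; 2, 1, 12, 1, 2, 26, …] (period length 6).
Convergents:
  p_0/q_0 = 13/1
  p_1/q_1 = 27/2
  p_2/q_2 = 40/3
  p_3/q_3 = 507/38
  p_4/q_4 = 547/41
q_3 = 38 ≤ 39 < 41 = q_4, so the answer is 507/38.

507/38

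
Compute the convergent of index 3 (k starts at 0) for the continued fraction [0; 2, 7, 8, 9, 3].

57/122

Using pₖ = aₖpₖ₋₁ + pₖ₋₂, qₖ = aₖqₖ₋₁ + qₖ₋₂ (with p₋₁=1, p₋₂=0, q₋₁=0, q₋₂=1):
  k=0: a=0, p=0, q=1
  k=1: a=2, p=1, q=2
  k=2: a=7, p=7, q=15
  k=3: a=8, p=57, q=122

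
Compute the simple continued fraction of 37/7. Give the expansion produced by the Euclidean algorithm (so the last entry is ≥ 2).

[5; 3, 2]

37 = 5×7 + 2
7 = 3×2 + 1
2 = 2×1 + 0  (stop)
So 37/7 = [5; 3, 2].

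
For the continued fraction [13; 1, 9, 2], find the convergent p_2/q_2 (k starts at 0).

Using pₖ = aₖpₖ₋₁ + pₖ₋₂, qₖ = aₖqₖ₋₁ + qₖ₋₂ (with p₋₁=1, p₋₂=0, q₋₁=0, q₋₂=1):
  k=0: a=13, p=13, q=1
  k=1: a=1, p=14, q=1
  k=2: a=9, p=139, q=10

139/10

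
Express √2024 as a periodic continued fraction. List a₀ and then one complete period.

[44; 1, 88]

a₀ = ⌊√2024⌋ = 44.
With m₀=0, d₀=1 and mₖ₊₁ = dₖaₖ − mₖ, dₖ₊₁ = (n − mₖ₊₁²)/dₖ, aₖ₊₁ = ⌊(a₀+mₖ₊₁)/dₖ₊₁⌋:
  k=1: m=44, d=88, a=1
  k=2: m=44, d=1, a=88
d=1 and a=2a₀=88 at k=2, so the next step gives (m, d) = (44, 88) again — its k=1 value — and the period has length 2.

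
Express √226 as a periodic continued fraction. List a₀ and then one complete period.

a₀ = ⌊√226⌋ = 15.
With m₀=0, d₀=1 and mₖ₊₁ = dₖaₖ − mₖ, dₖ₊₁ = (n − mₖ₊₁²)/dₖ, aₖ₊₁ = ⌊(a₀+mₖ₊₁)/dₖ₊₁⌋:
  k=1: m=15, d=1, a=30
d=1 and a=2a₀=30 at k=1, so the next step gives (m, d) = (15, 1) again — its k=1 value — and the period has length 1.

[15; 30]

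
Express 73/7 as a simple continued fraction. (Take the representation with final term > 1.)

73 = 10*7 + 3
7 = 2*3 + 1
3 = 3*1 + 0  (stop)
So 73/7 = [10; 2, 3].

[10; 2, 3]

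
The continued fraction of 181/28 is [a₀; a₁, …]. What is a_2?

6

181 = 6·28 + 13   →  a_0 = 6
28 = 2·13 + 2   →  a_1 = 2
13 = 6·2 + 1   →  a_2 = 6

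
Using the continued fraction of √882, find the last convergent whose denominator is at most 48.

√882 = [29; 1, 2, 3, 6, 3, 2, 1, 58, …] (period length 8).
Convergents:
  p_0/q_0 = 29/1
  p_1/q_1 = 30/1
  p_2/q_2 = 89/3
  p_3/q_3 = 297/10
  p_4/q_4 = 1871/63
q_3 = 10 ≤ 48 < 63 = q_4, so the answer is 297/10.

297/10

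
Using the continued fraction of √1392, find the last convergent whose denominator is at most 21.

√1392 = [37; 3, 4, 3, 74, …] (period length 4).
Convergents:
  p_0/q_0 = 37/1
  p_1/q_1 = 112/3
  p_2/q_2 = 485/13
  p_3/q_3 = 1567/42
q_2 = 13 ≤ 21 < 42 = q_3, so the answer is 485/13.

485/13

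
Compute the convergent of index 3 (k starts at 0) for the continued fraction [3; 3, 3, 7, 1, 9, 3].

Using pₖ = aₖpₖ₋₁ + pₖ₋₂, qₖ = aₖqₖ₋₁ + qₖ₋₂ (with p₋₁=1, p₋₂=0, q₋₁=0, q₋₂=1):
  k=0: a=3, p=3, q=1
  k=1: a=3, p=10, q=3
  k=2: a=3, p=33, q=10
  k=3: a=7, p=241, q=73

241/73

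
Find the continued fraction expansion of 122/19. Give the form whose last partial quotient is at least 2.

122 = 6·19 + 8
19 = 2·8 + 3
8 = 2·3 + 2
3 = 1·2 + 1
2 = 2·1 + 0  (stop)
So 122/19 = [6; 2, 2, 1, 2].

[6; 2, 2, 1, 2]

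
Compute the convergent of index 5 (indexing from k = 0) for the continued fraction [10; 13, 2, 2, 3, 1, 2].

Using pₖ = aₖpₖ₋₁ + pₖ₋₂, qₖ = aₖqₖ₋₁ + qₖ₋₂ (with p₋₁=1, p₋₂=0, q₋₁=0, q₋₂=1):
  k=0: a=10, p=10, q=1
  k=1: a=13, p=131, q=13
  k=2: a=2, p=272, q=27
  k=3: a=2, p=675, q=67
  k=4: a=3, p=2297, q=228
  k=5: a=1, p=2972, q=295

2972/295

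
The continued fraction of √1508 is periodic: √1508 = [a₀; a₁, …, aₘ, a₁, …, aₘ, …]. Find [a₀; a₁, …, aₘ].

a₀ = ⌊√1508⌋ = 38.
With m₀=0, d₀=1 and mₖ₊₁ = dₖaₖ − mₖ, dₖ₊₁ = (n − mₖ₊₁²)/dₖ, aₖ₊₁ = ⌊(a₀+mₖ₊₁)/dₖ₊₁⌋:
  k=1: m=38, d=64, a=1
  k=2: m=26, d=13, a=4
  k=3: m=26, d=64, a=1
  k=4: m=38, d=1, a=76
d=1 and a=2a₀=76 at k=4, so the next step gives (m, d) = (38, 64) again — its k=1 value — and the period has length 4.

[38; 1, 4, 1, 76]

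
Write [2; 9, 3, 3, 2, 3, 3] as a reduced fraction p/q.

5098/2419

Using pₖ = aₖpₖ₋₁ + pₖ₋₂ and qₖ = aₖqₖ₋₁ + qₖ₋₂:
  k=0: a=2, p=2, q=1
  k=1: a=9, p=19, q=9
  k=2: a=3, p=59, q=28
  k=3: a=3, p=196, q=93
  k=4: a=2, p=451, q=214
  k=5: a=3, p=1549, q=735
  k=6: a=3, p=5098, q=2419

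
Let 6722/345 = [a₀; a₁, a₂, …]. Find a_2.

15

6722 = 19·345 + 167   →  a_0 = 19
345 = 2·167 + 11   →  a_1 = 2
167 = 15·11 + 2   →  a_2 = 15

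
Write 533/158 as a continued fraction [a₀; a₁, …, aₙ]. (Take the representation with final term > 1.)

[3; 2, 1, 2, 9, 2]

533 = 3×158 + 59
158 = 2×59 + 40
59 = 1×40 + 19
40 = 2×19 + 2
19 = 9×2 + 1
2 = 2×1 + 0  (stop)
So 533/158 = [3; 2, 1, 2, 9, 2].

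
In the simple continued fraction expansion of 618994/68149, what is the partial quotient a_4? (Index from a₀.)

618994 = 9·68149 + 5653   →  a_0 = 9
68149 = 12·5653 + 313   →  a_1 = 12
5653 = 18·313 + 19   →  a_2 = 18
313 = 16·19 + 9   →  a_3 = 16
19 = 2·9 + 1   →  a_4 = 2

2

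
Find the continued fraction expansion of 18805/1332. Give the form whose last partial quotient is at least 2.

[14; 8, 2, 15, 5]

18805 = 14×1332 + 157
1332 = 8×157 + 76
157 = 2×76 + 5
76 = 15×5 + 1
5 = 5×1 + 0  (stop)
So 18805/1332 = [14; 8, 2, 15, 5].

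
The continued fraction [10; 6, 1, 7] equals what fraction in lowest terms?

Using pₖ = aₖpₖ₋₁ + pₖ₋₂ and qₖ = aₖqₖ₋₁ + qₖ₋₂:
  k=0: a=10, p=10, q=1
  k=1: a=6, p=61, q=6
  k=2: a=1, p=71, q=7
  k=3: a=7, p=558, q=55

558/55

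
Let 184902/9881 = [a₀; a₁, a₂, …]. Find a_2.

184902 = 18·9881 + 7044   →  a_0 = 18
9881 = 1·7044 + 2837   →  a_1 = 1
7044 = 2·2837 + 1370   →  a_2 = 2

2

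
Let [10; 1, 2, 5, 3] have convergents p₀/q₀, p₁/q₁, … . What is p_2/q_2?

32/3

Using pₖ = aₖpₖ₋₁ + pₖ₋₂, qₖ = aₖqₖ₋₁ + qₖ₋₂ (with p₋₁=1, p₋₂=0, q₋₁=0, q₋₂=1):
  k=0: a=10, p=10, q=1
  k=1: a=1, p=11, q=1
  k=2: a=2, p=32, q=3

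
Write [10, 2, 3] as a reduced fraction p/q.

Fold from the inside: start with 3/1.
  2 + 1/3 = 7/3
  10 + 3/7 = 73/7

73/7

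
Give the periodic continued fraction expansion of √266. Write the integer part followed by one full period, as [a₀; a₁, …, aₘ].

[16; 3, 4, 3, 32]

a₀ = ⌊√266⌋ = 16.
With m₀=0, d₀=1 and mₖ₊₁ = dₖaₖ − mₖ, dₖ₊₁ = (n − mₖ₊₁²)/dₖ, aₖ₊₁ = ⌊(a₀+mₖ₊₁)/dₖ₊₁⌋:
  k=1: m=16, d=10, a=3
  k=2: m=14, d=7, a=4
  k=3: m=14, d=10, a=3
  k=4: m=16, d=1, a=32
d=1 and a=2a₀=32 at k=4, so the next step gives (m, d) = (16, 10) again — its k=1 value — and the period has length 4.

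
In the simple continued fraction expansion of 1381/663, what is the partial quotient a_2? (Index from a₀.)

1381 = 2·663 + 55   →  a_0 = 2
663 = 12·55 + 3   →  a_1 = 12
55 = 18·3 + 1   →  a_2 = 18

18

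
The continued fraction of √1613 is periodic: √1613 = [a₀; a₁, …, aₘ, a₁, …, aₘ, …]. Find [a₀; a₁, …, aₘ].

a₀ = ⌊√1613⌋ = 40.

[40; 6, 6, 80]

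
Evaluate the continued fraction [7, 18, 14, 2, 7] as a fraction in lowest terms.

27664/3921

Fold from the inside: start with 7/1.
  2 + 1/7 = 15/7
  14 + 7/15 = 217/15
  18 + 15/217 = 3921/217
  7 + 217/3921 = 27664/3921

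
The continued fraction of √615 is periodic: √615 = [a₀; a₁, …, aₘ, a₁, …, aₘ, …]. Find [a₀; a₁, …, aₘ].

[24; 1, 3, 1, 48]

a₀ = ⌊√615⌋ = 24.
With m₀=0, d₀=1 and mₖ₊₁ = dₖaₖ − mₖ, dₖ₊₁ = (n − mₖ₊₁²)/dₖ, aₖ₊₁ = ⌊(a₀+mₖ₊₁)/dₖ₊₁⌋:
  k=1: m=24, d=39, a=1
  k=2: m=15, d=10, a=3
  k=3: m=15, d=39, a=1
  k=4: m=24, d=1, a=48
d=1 and a=2a₀=48 at k=4, so the next step gives (m, d) = (24, 39) again — its k=1 value — and the period has length 4.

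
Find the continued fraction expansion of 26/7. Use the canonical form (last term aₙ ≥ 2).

[3; 1, 2, 2]

26 = 3*7 + 5
7 = 1*5 + 2
5 = 2*2 + 1
2 = 2*1 + 0  (stop)
So 26/7 = [3; 1, 2, 2].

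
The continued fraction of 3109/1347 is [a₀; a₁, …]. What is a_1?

3

3109 = 2·1347 + 415   →  a_0 = 2
1347 = 3·415 + 102   →  a_1 = 3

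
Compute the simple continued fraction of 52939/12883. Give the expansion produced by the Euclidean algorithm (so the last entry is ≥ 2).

52939 = 4·12883 + 1407
12883 = 9·1407 + 220
1407 = 6·220 + 87
220 = 2·87 + 46
87 = 1·46 + 41
46 = 1·41 + 5
41 = 8·5 + 1
5 = 5·1 + 0  (stop)
So 52939/12883 = [4; 9, 6, 2, 1, 1, 8, 5].

[4; 9, 6, 2, 1, 1, 8, 5]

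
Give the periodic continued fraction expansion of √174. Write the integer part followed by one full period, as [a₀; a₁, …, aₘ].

a₀ = ⌊√174⌋ = 13.
With m₀=0, d₀=1 and mₖ₊₁ = dₖaₖ − mₖ, dₖ₊₁ = (n − mₖ₊₁²)/dₖ, aₖ₊₁ = ⌊(a₀+mₖ₊₁)/dₖ₊₁⌋:
  k=1: m=13, d=5, a=5
  k=2: m=12, d=6, a=4
  k=3: m=12, d=5, a=5
  k=4: m=13, d=1, a=26
d=1 and a=2a₀=26 at k=4, so the next step gives (m, d) = (13, 5) again — its k=1 value — and the period has length 4.

[13; 5, 4, 5, 26]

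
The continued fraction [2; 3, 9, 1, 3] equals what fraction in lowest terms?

Fold from the inside: start with 3/1.
  1 + 1/3 = 4/3
  9 + 3/4 = 39/4
  3 + 4/39 = 121/39
  2 + 39/121 = 281/121

281/121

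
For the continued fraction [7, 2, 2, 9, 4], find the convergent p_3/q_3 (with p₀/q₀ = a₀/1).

348/47

Using pₖ = aₖpₖ₋₁ + pₖ₋₂, qₖ = aₖqₖ₋₁ + qₖ₋₂ (with p₋₁=1, p₋₂=0, q₋₁=0, q₋₂=1):
  k=0: a=7, p=7, q=1
  k=1: a=2, p=15, q=2
  k=2: a=2, p=37, q=5
  k=3: a=9, p=348, q=47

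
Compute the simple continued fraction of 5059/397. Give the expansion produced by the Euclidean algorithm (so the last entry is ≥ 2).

5059 = 12*397 + 295
397 = 1*295 + 102
295 = 2*102 + 91
102 = 1*91 + 11
91 = 8*11 + 3
11 = 3*3 + 2
3 = 1*2 + 1
2 = 2*1 + 0  (stop)
So 5059/397 = [12; 1, 2, 1, 8, 3, 1, 2].

[12; 1, 2, 1, 8, 3, 1, 2]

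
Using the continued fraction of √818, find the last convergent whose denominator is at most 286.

√818 = [28; 1, 1, 1, 1, 56, …] (period length 5).
Convergents:
  p_0/q_0 = 28/1
  p_1/q_1 = 29/1
  p_2/q_2 = 57/2
  p_3/q_3 = 86/3
  p_4/q_4 = 143/5
  p_5/q_5 = 8094/283
  p_6/q_6 = 8237/288
q_5 = 283 ≤ 286 < 288 = q_6, so the answer is 8094/283.

8094/283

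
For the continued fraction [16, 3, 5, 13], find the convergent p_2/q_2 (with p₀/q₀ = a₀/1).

Using pₖ = aₖpₖ₋₁ + pₖ₋₂, qₖ = aₖqₖ₋₁ + qₖ₋₂ (with p₋₁=1, p₋₂=0, q₋₁=0, q₋₂=1):
  k=0: a=16, p=16, q=1
  k=1: a=3, p=49, q=3
  k=2: a=5, p=261, q=16

261/16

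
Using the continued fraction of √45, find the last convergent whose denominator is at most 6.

√45 = [6; 1, 2, 2, 2, 1, 12, …] (period length 6).
Convergents:
  p_0/q_0 = 6/1
  p_1/q_1 = 7/1
  p_2/q_2 = 20/3
  p_3/q_3 = 47/7
q_2 = 3 ≤ 6 < 7 = q_3, so the answer is 20/3.

20/3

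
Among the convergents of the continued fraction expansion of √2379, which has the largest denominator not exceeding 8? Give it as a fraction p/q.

195/4

√2379 = [48; 1, 3, 2, 3, 1, 96, …] (period length 6).
Convergents:
  p_0/q_0 = 48/1
  p_1/q_1 = 49/1
  p_2/q_2 = 195/4
  p_3/q_3 = 439/9
q_2 = 4 ≤ 8 < 9 = q_3, so the answer is 195/4.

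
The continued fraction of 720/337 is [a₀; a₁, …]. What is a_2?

3

720 = 2·337 + 46   →  a_0 = 2
337 = 7·46 + 15   →  a_1 = 7
46 = 3·15 + 1   →  a_2 = 3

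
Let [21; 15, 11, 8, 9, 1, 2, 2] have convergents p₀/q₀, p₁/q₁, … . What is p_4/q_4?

Using pₖ = aₖpₖ₋₁ + pₖ₋₂, qₖ = aₖqₖ₋₁ + qₖ₋₂ (with p₋₁=1, p₋₂=0, q₋₁=0, q₋₂=1):
  k=0: a=21, p=21, q=1
  k=1: a=15, p=316, q=15
  k=2: a=11, p=3497, q=166
  k=3: a=8, p=28292, q=1343
  k=4: a=9, p=258125, q=12253

258125/12253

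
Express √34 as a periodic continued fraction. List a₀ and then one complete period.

a₀ = ⌊√34⌋ = 5.
With m₀=0, d₀=1 and mₖ₊₁ = dₖaₖ − mₖ, dₖ₊₁ = (n − mₖ₊₁²)/dₖ, aₖ₊₁ = ⌊(a₀+mₖ₊₁)/dₖ₊₁⌋:
  k=1: m=5, d=9, a=1
  k=2: m=4, d=2, a=4
  k=3: m=4, d=9, a=1
  k=4: m=5, d=1, a=10
d=1 and a=2a₀=10 at k=4, so the next step gives (m, d) = (5, 9) again — its k=1 value — and the period has length 4.

[5; 1, 4, 1, 10]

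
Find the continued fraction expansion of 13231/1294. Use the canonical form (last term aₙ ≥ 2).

[10; 4, 2, 4, 5, 6]

13231 = 10·1294 + 291
1294 = 4·291 + 130
291 = 2·130 + 31
130 = 4·31 + 6
31 = 5·6 + 1
6 = 6·1 + 0  (stop)
So 13231/1294 = [10; 4, 2, 4, 5, 6].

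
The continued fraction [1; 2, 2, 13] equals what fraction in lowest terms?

Using pₖ = aₖpₖ₋₁ + pₖ₋₂ and qₖ = aₖqₖ₋₁ + qₖ₋₂:
  k=0: a=1, p=1, q=1
  k=1: a=2, p=3, q=2
  k=2: a=2, p=7, q=5
  k=3: a=13, p=94, q=67

94/67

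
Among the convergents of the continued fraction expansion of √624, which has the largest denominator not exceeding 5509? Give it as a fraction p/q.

62425/2499

√624 = [24; 1, 48, …] (period length 2).
Convergents:
  p_0/q_0 = 24/1
  p_1/q_1 = 25/1
  p_2/q_2 = 1224/49
  p_3/q_3 = 1249/50
  p_4/q_4 = 61176/2449
  p_5/q_5 = 62425/2499
  p_6/q_6 = 3057576/122401
q_5 = 2499 ≤ 5509 < 122401 = q_6, so the answer is 62425/2499.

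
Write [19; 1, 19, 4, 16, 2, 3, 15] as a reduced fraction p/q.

2883621/144538

Fold from the inside: start with 15/1.
  3 + 1/15 = 46/15
  2 + 15/46 = 107/46
  16 + 46/107 = 1758/107
  4 + 107/1758 = 7139/1758
  19 + 1758/7139 = 137399/7139
  1 + 7139/137399 = 144538/137399
  19 + 137399/144538 = 2883621/144538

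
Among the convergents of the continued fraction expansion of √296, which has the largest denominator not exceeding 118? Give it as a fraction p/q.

757/44

√296 = [17; 4, 1, 7, 1, 4, 34, …] (period length 6).
Convergents:
  p_0/q_0 = 17/1
  p_1/q_1 = 69/4
  p_2/q_2 = 86/5
  p_3/q_3 = 671/39
  p_4/q_4 = 757/44
  p_5/q_5 = 3699/215
q_4 = 44 ≤ 118 < 215 = q_5, so the answer is 757/44.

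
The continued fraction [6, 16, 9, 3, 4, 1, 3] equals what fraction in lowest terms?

55462/9149

Fold from the inside: start with 3/1.
  1 + 1/3 = 4/3
  4 + 3/4 = 19/4
  3 + 4/19 = 61/19
  9 + 19/61 = 568/61
  16 + 61/568 = 9149/568
  6 + 568/9149 = 55462/9149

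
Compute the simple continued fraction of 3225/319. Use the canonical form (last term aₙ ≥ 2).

[10; 9, 8, 1, 3]

3225 = 10*319 + 35
319 = 9*35 + 4
35 = 8*4 + 3
4 = 1*3 + 1
3 = 3*1 + 0  (stop)
So 3225/319 = [10; 9, 8, 1, 3].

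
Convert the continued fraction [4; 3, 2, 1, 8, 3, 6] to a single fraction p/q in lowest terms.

7364/1713

Using pₖ = aₖpₖ₋₁ + pₖ₋₂ and qₖ = aₖqₖ₋₁ + qₖ₋₂:
  k=0: a=4, p=4, q=1
  k=1: a=3, p=13, q=3
  k=2: a=2, p=30, q=7
  k=3: a=1, p=43, q=10
  k=4: a=8, p=374, q=87
  k=5: a=3, p=1165, q=271
  k=6: a=6, p=7364, q=1713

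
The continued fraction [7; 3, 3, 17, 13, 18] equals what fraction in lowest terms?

Using pₖ = aₖpₖ₋₁ + pₖ₋₂ and qₖ = aₖqₖ₋₁ + qₖ₋₂:
  k=0: a=7, p=7, q=1
  k=1: a=3, p=22, q=3
  k=2: a=3, p=73, q=10
  k=3: a=17, p=1263, q=173
  k=4: a=13, p=16492, q=2259
  k=5: a=18, p=298119, q=40835

298119/40835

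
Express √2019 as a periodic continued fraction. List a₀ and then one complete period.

[44; 1, 13, 1, 88]

a₀ = ⌊√2019⌋ = 44.
With m₀=0, d₀=1 and mₖ₊₁ = dₖaₖ − mₖ, dₖ₊₁ = (n − mₖ₊₁²)/dₖ, aₖ₊₁ = ⌊(a₀+mₖ₊₁)/dₖ₊₁⌋:
  k=1: m=44, d=83, a=1
  k=2: m=39, d=6, a=13
  k=3: m=39, d=83, a=1
  k=4: m=44, d=1, a=88
d=1 and a=2a₀=88 at k=4, so the next step gives (m, d) = (44, 83) again — its k=1 value — and the period has length 4.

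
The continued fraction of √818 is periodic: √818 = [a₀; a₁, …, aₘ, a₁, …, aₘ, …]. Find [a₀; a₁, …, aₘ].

a₀ = ⌊√818⌋ = 28.
With m₀=0, d₀=1 and mₖ₊₁ = dₖaₖ − mₖ, dₖ₊₁ = (n − mₖ₊₁²)/dₖ, aₖ₊₁ = ⌊(a₀+mₖ₊₁)/dₖ₊₁⌋:
  k=1: m=28, d=34, a=1
  k=2: m=6, d=23, a=1
  k=3: m=17, d=23, a=1
  k=4: m=6, d=34, a=1
  k=5: m=28, d=1, a=56
d=1 and a=2a₀=56 at k=5, so the next step gives (m, d) = (28, 34) again — its k=1 value — and the period has length 5.

[28; 1, 1, 1, 1, 56]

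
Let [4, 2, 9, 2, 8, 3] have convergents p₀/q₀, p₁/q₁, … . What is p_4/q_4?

Using pₖ = aₖpₖ₋₁ + pₖ₋₂, qₖ = aₖqₖ₋₁ + qₖ₋₂ (with p₋₁=1, p₋₂=0, q₋₁=0, q₋₂=1):
  k=0: a=4, p=4, q=1
  k=1: a=2, p=9, q=2
  k=2: a=9, p=85, q=19
  k=3: a=2, p=179, q=40
  k=4: a=8, p=1517, q=339

1517/339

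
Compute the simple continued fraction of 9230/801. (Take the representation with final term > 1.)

[11; 1, 1, 10, 3, 12]

9230 = 11×801 + 419
801 = 1×419 + 382
419 = 1×382 + 37
382 = 10×37 + 12
37 = 3×12 + 1
12 = 12×1 + 0  (stop)
So 9230/801 = [11; 1, 1, 10, 3, 12].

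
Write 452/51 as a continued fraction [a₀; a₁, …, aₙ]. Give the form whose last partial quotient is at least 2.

452 = 8*51 + 44
51 = 1*44 + 7
44 = 6*7 + 2
7 = 3*2 + 1
2 = 2*1 + 0  (stop)
So 452/51 = [8; 1, 6, 3, 2].

[8; 1, 6, 3, 2]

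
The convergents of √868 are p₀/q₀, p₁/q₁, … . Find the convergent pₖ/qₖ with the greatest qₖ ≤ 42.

√868 = [29; 2, 6, 19, 2, 19, 6, 2, 58, …] (period length 8).
Convergents:
  p_0/q_0 = 29/1
  p_1/q_1 = 59/2
  p_2/q_2 = 383/13
  p_3/q_3 = 7336/249
q_2 = 13 ≤ 42 < 249 = q_3, so the answer is 383/13.

383/13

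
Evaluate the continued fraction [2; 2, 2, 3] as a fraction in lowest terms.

41/17

Using pₖ = aₖpₖ₋₁ + pₖ₋₂ and qₖ = aₖqₖ₋₁ + qₖ₋₂:
  k=0: a=2, p=2, q=1
  k=1: a=2, p=5, q=2
  k=2: a=2, p=12, q=5
  k=3: a=3, p=41, q=17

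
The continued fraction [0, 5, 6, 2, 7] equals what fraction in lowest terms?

Using pₖ = aₖpₖ₋₁ + pₖ₋₂ and qₖ = aₖqₖ₋₁ + qₖ₋₂:
  k=0: a=0, p=0, q=1
  k=1: a=5, p=1, q=5
  k=2: a=6, p=6, q=31
  k=3: a=2, p=13, q=67
  k=4: a=7, p=97, q=500

97/500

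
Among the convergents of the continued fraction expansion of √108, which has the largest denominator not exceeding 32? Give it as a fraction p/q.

√108 = [10; 2, 1, 1, 4, 1, 1, 2, 20, …] (period length 8).
Convergents:
  p_0/q_0 = 10/1
  p_1/q_1 = 21/2
  p_2/q_2 = 31/3
  p_3/q_3 = 52/5
  p_4/q_4 = 239/23
  p_5/q_5 = 291/28
  p_6/q_6 = 530/51
q_5 = 28 ≤ 32 < 51 = q_6, so the answer is 291/28.

291/28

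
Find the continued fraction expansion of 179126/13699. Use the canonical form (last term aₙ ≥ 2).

[13; 13, 5, 2, 2, 3, 11]

179126 = 13*13699 + 1039
13699 = 13*1039 + 192
1039 = 5*192 + 79
192 = 2*79 + 34
79 = 2*34 + 11
34 = 3*11 + 1
11 = 11*1 + 0  (stop)
So 179126/13699 = [13; 13, 5, 2, 2, 3, 11].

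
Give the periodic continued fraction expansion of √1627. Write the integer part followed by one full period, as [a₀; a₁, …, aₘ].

a₀ = ⌊√1627⌋ = 40.
With m₀=0, d₀=1 and mₖ₊₁ = dₖaₖ − mₖ, dₖ₊₁ = (n − mₖ₊₁²)/dₖ, aₖ₊₁ = ⌊(a₀+mₖ₊₁)/dₖ₊₁⌋:
  k=1: m=40, d=27, a=2
  k=2: m=14, d=53, a=1
  k=3: m=39, d=2, a=39
  k=4: m=39, d=53, a=1
  k=5: m=14, d=27, a=2
  k=6: m=40, d=1, a=80
d=1 and a=2a₀=80 at k=6, so the next step gives (m, d) = (40, 27) again — its k=1 value — and the period has length 6.

[40; 2, 1, 39, 1, 2, 80]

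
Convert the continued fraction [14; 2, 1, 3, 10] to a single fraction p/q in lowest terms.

1623/113

Using pₖ = aₖpₖ₋₁ + pₖ₋₂ and qₖ = aₖqₖ₋₁ + qₖ₋₂:
  k=0: a=14, p=14, q=1
  k=1: a=2, p=29, q=2
  k=2: a=1, p=43, q=3
  k=3: a=3, p=158, q=11
  k=4: a=10, p=1623, q=113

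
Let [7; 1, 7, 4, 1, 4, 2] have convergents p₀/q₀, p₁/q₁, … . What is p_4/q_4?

Using pₖ = aₖpₖ₋₁ + pₖ₋₂, qₖ = aₖqₖ₋₁ + qₖ₋₂ (with p₋₁=1, p₋₂=0, q₋₁=0, q₋₂=1):
  k=0: a=7, p=7, q=1
  k=1: a=1, p=8, q=1
  k=2: a=7, p=63, q=8
  k=3: a=4, p=260, q=33
  k=4: a=1, p=323, q=41

323/41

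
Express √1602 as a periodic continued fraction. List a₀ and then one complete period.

a₀ = ⌊√1602⌋ = 40.
With m₀=0, d₀=1 and mₖ₊₁ = dₖaₖ − mₖ, dₖ₊₁ = (n − mₖ₊₁²)/dₖ, aₖ₊₁ = ⌊(a₀+mₖ₊₁)/dₖ₊₁⌋:
  k=1: m=40, d=2, a=40
  k=2: m=40, d=1, a=80
d=1 and a=2a₀=80 at k=2, so the next step gives (m, d) = (40, 2) again — its k=1 value — and the period has length 2.

[40; 40, 80]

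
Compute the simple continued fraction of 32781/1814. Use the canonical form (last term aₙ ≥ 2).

32781 = 18×1814 + 129
1814 = 14×129 + 8
129 = 16×8 + 1
8 = 8×1 + 0  (stop)
So 32781/1814 = [18; 14, 16, 8].

[18; 14, 16, 8]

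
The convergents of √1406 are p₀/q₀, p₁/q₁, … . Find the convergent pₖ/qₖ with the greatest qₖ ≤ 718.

√1406 = [37; 2, 74, …] (period length 2).
Convergents:
  p_0/q_0 = 37/1
  p_1/q_1 = 75/2
  p_2/q_2 = 5587/149
  p_3/q_3 = 11249/300
  p_4/q_4 = 838013/22349
q_3 = 300 ≤ 718 < 22349 = q_4, so the answer is 11249/300.

11249/300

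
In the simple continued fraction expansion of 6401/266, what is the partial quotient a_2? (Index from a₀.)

6401 = 24·266 + 17   →  a_0 = 24
266 = 15·17 + 11   →  a_1 = 15
17 = 1·11 + 6   →  a_2 = 1

1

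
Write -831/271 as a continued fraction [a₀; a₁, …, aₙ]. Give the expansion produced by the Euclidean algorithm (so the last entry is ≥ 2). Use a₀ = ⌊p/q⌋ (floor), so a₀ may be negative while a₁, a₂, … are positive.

[-4; 1, 14, 18]

-831 = -4*271 + 253
271 = 1*253 + 18
253 = 14*18 + 1
18 = 18*1 + 0  (stop)
So -831/271 = [-4; 1, 14, 18].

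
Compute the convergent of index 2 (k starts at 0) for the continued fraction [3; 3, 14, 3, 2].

Using pₖ = aₖpₖ₋₁ + pₖ₋₂, qₖ = aₖqₖ₋₁ + qₖ₋₂ (with p₋₁=1, p₋₂=0, q₋₁=0, q₋₂=1):
  k=0: a=3, p=3, q=1
  k=1: a=3, p=10, q=3
  k=2: a=14, p=143, q=43

143/43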